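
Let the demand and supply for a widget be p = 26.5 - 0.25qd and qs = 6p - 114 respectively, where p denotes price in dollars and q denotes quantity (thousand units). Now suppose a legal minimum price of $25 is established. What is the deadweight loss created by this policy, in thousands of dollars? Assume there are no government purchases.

Rearranging demand gives qd = 106 - 4p. Setting quantity demanded equal to quantity supplied, 106 - 4p = 6p - 114, gives p* = 22 and q* = 18.
Since 25 > 22, the floor is binding.
At p = 25: qd = 106 - 4·25 = 6 and qs = 6·25 - 114 = 36.
Quantity traded falls to 6. At q = 6 the demand price is (106 - 6)/4 = 25 and the supply price is (114 + 6)/6 = 20.
Deadweight loss = ½ · (25 - 20) · (18 - 6) = ½ · 5 · 12 = 30.

30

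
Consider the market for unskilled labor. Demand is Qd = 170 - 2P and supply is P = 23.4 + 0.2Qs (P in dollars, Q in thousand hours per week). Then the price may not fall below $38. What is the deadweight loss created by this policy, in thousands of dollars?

0

Rearranging supply gives Qs = 5P - 117. In a free market, 170 - 2P = 5P - 117 gives the equilibrium P* = 41, Q* = 88.
The floor of 38 is below the equilibrium price 41, so it is not binding; the market clears at P* = 41, Q* = 88.
Since the control does not bind, no trades are prevented and deadweight loss is zero.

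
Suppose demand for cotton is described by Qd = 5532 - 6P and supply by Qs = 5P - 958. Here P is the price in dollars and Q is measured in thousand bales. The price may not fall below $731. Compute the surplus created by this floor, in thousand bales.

Equilibrium: 5532 - 6P = 5P - 958, so 6490 = 11P and P* = 590, Q* = 1992.
Because the floor (731) lies above the market-clearing price, it is binding.
At P = 731: Qd = 5532 - 6·731 = 1146 and Qs = 5·731 - 958 = 2697.
Surplus = Qs - Qd = 2697 - 1146 = 1551.

1551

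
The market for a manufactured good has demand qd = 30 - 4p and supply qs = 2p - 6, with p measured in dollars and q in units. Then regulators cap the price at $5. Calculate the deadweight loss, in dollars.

1.5

Setting quantity demanded equal to quantity supplied, 30 - 4p = 2p - 6, gives p* = 6 and q* = 6.
The ceiling of 5 is below the equilibrium price 6, so it binds.
At p = 5: qd = 30 - 4·5 = 10 and qs = 2·5 - 6 = 4.
Quantity traded falls to 4. At q = 4 the demand price is (30 - 4)/4 = 6.5 and the supply price is (6 + 4)/2 = 5.
Deadweight loss = ½ · (6.5 - 5) · (6 - 4) = ½ · 1.5 · 2 = 1.5.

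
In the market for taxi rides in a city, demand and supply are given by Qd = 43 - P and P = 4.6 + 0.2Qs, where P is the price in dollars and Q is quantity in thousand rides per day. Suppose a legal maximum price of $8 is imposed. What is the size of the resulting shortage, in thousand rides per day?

Rearranging supply gives Qs = 5P - 23. Without the control the market clears where 43 - P = 5P - 23, i.e. P* = 11 and Q* = 32.
Since 8 < 11, the ceiling is binding.
At P = 8: Qd = 43 - 8 = 35 and Qs = 5·8 - 23 = 17.
Shortage = Qd - Qs = 35 - 17 = 18.

18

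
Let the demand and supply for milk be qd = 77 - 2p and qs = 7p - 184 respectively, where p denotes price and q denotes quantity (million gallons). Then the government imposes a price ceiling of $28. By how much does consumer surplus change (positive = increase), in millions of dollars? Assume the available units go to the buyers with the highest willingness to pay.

-0.25

Setting quantity demanded equal to quantity supplied, 77 - 2p = 7p - 184, gives p* = 29 and q* = 19.
Because the ceiling (28) lies below the market-clearing price, it is binding.
At p = 28: qd = 77 - 2·28 = 21 and qs = 7·28 - 184 = 12.
Consumer surplus without the control is ½ · (38.5 - 29) · 19 = 90.25.
With the ceiling, 12 units are sold at 28 (assume they go to the highest-value buyers). The demand price at q = 12 is 32.5, so CS = ½ · [(38.5 - 28) + (32.5 - 28)] · 12 = 90.
Change in consumer surplus = 90 - 90.25 = -0.25.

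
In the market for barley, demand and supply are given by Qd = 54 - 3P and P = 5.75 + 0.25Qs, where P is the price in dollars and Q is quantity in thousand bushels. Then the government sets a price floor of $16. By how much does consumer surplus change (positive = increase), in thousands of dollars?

-67.5

Rearranging supply gives Qs = 4P - 23. In a free market, 54 - 3P = 4P - 23 gives the equilibrium P* = 11, Q* = 21.
Since 16 > 11, the floor is binding.
At P = 16: Qd = 54 - 3·16 = 6 and Qs = 4·16 - 23 = 41.
Consumer surplus without the control is ½ · (18 - 11) · 21 = 73.5.
With the floor, consumers buy 6 units at 16, so CS = ½ · (18 - 16) · 6 = 6.
Change in consumer surplus = 6 - 73.5 = -67.5.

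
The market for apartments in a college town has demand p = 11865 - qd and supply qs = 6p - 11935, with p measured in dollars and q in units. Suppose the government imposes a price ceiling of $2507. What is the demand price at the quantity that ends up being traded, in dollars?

8758

Rearranging demand gives qd = 11865 - p. In a free market, 11865 - p = 6p - 11935 gives the equilibrium p* = 3400, q* = 8465.
The ceiling of 2507 is below the equilibrium price 3400, so it binds.
At p = 2507: qd = 11865 - 2507 = 9358 and qs = 6·2507 - 11935 = 3107.
Only 3107 units reach the market. On the demand curve, the marginal buyer's willingness to pay at q = 3107 is (11865 - 3107) = 8758.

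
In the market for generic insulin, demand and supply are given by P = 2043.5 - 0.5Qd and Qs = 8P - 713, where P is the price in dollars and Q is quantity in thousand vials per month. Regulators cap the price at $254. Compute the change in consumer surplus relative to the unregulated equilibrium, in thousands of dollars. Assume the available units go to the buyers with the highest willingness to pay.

-519122

Rearranging demand gives Qd = 4087 - 2P. Setting quantity demanded equal to quantity supplied, 4087 - 2P = 8P - 713, gives P* = 480 and Q* = 3127.
The ceiling of 254 is below the equilibrium price 480, so it binds.
At P = 254: Qd = 4087 - 2·254 = 3579 and Qs = 8·254 - 713 = 1319.
Consumer surplus without the control is ½ · (2043.5 - 480) · 3127 = 2444532.25.
With the ceiling, 1319 units are sold at 254 (assume they go to the highest-value buyers). The demand price at Q = 1319 is 1384, so CS = ½ · [(2043.5 - 254) + (1384 - 254)] · 1319 = 1925410.25.
Change in consumer surplus = 1925410.25 - 2444532.25 = -519122.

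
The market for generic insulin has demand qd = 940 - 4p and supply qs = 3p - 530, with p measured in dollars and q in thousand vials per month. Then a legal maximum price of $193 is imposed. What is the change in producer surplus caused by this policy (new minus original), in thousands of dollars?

-1266.5

Equilibrium: 940 - 4p = 3p - 530, so 1470 = 7p and p* = 210, q* = 100.
The ceiling of 193 is below the equilibrium price 210, so it binds.
At p = 193: qd = 940 - 4·193 = 168 and qs = 3·193 - 530 = 49.
Producer surplus without the control is ½ · (210 - 530/3) · 100 = 5000/3.
With the ceiling, producers sell 49 units at 193, so PS = ½ · (193 - 530/3) · 49 = 2401/6.
Change in producer surplus = 2401/6 - 5000/3 = -1266.5.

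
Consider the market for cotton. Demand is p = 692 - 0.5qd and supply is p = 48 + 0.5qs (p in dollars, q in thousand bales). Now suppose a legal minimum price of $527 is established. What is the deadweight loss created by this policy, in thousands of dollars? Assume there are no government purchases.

Rearranging demand gives qd = 1384 - 2p; rearranging supply gives qs = 2p - 96. Setting quantity demanded equal to quantity supplied, 1384 - 2p = 2p - 96, gives p* = 370 and q* = 644.
Since 527 > 370, the floor is binding.
At p = 527: qd = 1384 - 2·527 = 330 and qs = 2·527 - 96 = 958.
Quantity traded falls to 330. At q = 330 the demand price is (1384 - 330)/2 = 527 and the supply price is (96 + 330)/2 = 213.
Deadweight loss = ½ · (527 - 213) · (644 - 330) = ½ · 314 · 314 = 49298.

49298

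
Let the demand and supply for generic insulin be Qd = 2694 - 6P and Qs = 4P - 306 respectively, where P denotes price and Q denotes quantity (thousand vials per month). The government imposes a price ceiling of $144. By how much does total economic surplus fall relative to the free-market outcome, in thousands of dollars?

81120

In a free market, 2694 - 6P = 4P - 306 gives the equilibrium P* = 300, Q* = 894.
The ceiling of 144 is below the equilibrium price 300, so it binds.
At P = 144: Qd = 2694 - 6·144 = 1830 and Qs = 4·144 - 306 = 270.
Quantity traded falls to 270. At Q = 270 the demand price is (2694 - 270)/6 = 404 and the supply price is (306 + 270)/4 = 144.
Deadweight loss = ½ · (404 - 144) · (894 - 270) = ½ · 260 · 624 = 81120.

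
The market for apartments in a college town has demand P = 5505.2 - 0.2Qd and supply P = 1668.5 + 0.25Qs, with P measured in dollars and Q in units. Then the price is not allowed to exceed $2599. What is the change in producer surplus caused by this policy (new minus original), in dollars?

Rearranging demand gives Qd = 27526 - 5P; rearranging supply gives Qs = 4P - 6674. Setting quantity demanded equal to quantity supplied, 27526 - 5P = 4P - 6674, gives P* = 3800 and Q* = 8526.
Since 2599 < 3800, the ceiling is binding.
At P = 2599: Qd = 27526 - 5·2599 = 14531 and Qs = 4·2599 - 6674 = 3722.
Producer surplus without the control is ½ · (3800 - 1668.5) · 8526 = 9086584.5.
With the ceiling, producers sell 3722 units at 2599, so PS = ½ · (2599 - 1668.5) · 3722 = 1731660.5.
Change in producer surplus = 1731660.5 - 9086584.5 = -7354924.

-7354924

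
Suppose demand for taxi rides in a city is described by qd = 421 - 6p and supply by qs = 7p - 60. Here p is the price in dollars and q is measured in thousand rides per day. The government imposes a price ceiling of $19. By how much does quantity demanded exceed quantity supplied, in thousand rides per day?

234

Without the control the market clears where 421 - 6p = 7p - 60, i.e. p* = 37 and q* = 199.
Because the ceiling (19) lies below the market-clearing price, it is binding.
At p = 19: qd = 421 - 6·19 = 307 and qs = 7·19 - 60 = 73.
Shortage = qd - qs = 307 - 73 = 234.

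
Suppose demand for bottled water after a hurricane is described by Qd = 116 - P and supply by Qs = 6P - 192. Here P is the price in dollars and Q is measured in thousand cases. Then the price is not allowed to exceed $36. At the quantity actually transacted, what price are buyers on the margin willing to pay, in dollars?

Setting quantity demanded equal to quantity supplied, 116 - P = 6P - 192, gives P* = 44 and Q* = 72.
Because the ceiling (36) lies below the market-clearing price, it is binding.
At P = 36: Qd = 116 - 36 = 80 and Qs = 6·36 - 192 = 24.
Only 24 units reach the market. On the demand curve, the marginal buyer's willingness to pay at Q = 24 is (116 - 24) = 92.

92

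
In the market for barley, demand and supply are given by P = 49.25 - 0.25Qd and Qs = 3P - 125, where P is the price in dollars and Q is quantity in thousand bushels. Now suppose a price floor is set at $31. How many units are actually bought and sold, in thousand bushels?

13

Rearranging demand gives Qd = 197 - 4P. Setting quantity demanded equal to quantity supplied, 197 - 4P = 3P - 125, gives P* = 46 and Q* = 13.
The floor of 31 is below the equilibrium price 46, so it is not binding; the market clears at P* = 46, Q* = 13.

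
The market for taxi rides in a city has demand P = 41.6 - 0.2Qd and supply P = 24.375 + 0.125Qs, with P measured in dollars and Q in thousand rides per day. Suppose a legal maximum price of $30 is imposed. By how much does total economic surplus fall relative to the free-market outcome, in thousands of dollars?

10.4

Rearranging demand gives Qd = 208 - 5P; rearranging supply gives Qs = 8P - 195. Equilibrium: 208 - 5P = 8P - 195, so 403 = 13P and P* = 31, Q* = 53.
The ceiling of 30 is below the equilibrium price 31, so it binds.
At P = 30: Qd = 208 - 5·30 = 58 and Qs = 8·30 - 195 = 45.
Quantity traded falls to 45. At Q = 45 the demand price is (208 - 45)/5 = 32.6 and the supply price is (195 + 45)/8 = 30.
Deadweight loss = ½ · (32.6 - 30) · (53 - 45) = ½ · 2.6 · 8 = 10.4.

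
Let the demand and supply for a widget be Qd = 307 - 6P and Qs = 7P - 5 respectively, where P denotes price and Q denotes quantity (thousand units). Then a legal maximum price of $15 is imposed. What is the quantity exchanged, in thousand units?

100

Without the control the market clears where 307 - 6P = 7P - 5, i.e. P* = 24 and Q* = 163.
The ceiling of 15 is below the equilibrium price 24, so it binds.
At P = 15: Qd = 307 - 6·15 = 217 and Qs = 7·15 - 5 = 100.
The quantity actually transacted is the short side, supply: 100.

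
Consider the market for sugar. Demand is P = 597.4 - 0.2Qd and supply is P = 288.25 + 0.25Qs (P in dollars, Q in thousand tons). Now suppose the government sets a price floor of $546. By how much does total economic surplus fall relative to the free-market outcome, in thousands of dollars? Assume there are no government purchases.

Rearranging demand gives Qd = 2987 - 5P; rearranging supply gives Qs = 4P - 1153. Equilibrium: 2987 - 5P = 4P - 1153, so 4140 = 9P and P* = 460, Q* = 687.
Because the floor (546) lies above the market-clearing price, it is binding.
At P = 546: Qd = 2987 - 5·546 = 257 and Qs = 4·546 - 1153 = 1031.
Quantity traded falls to 257. At Q = 257 the demand price is (2987 - 257)/5 = 546 and the supply price is (1153 + 257)/4 = 352.5.
Deadweight loss = ½ · (546 - 352.5) · (687 - 257) = ½ · 193.5 · 430 = 41602.5.

41602.5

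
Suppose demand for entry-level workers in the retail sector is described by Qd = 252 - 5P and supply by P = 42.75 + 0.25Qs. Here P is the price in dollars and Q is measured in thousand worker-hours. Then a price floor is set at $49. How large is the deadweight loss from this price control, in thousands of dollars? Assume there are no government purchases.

22.5

Rearranging supply gives Qs = 4P - 171. Setting quantity demanded equal to quantity supplied, 252 - 5P = 4P - 171, gives P* = 47 and Q* = 17.
The floor of 49 is above the equilibrium price 47, so it binds.
At P = 49: Qd = 252 - 5·49 = 7 and Qs = 4·49 - 171 = 25.
Quantity traded falls to 7. At Q = 7 the demand price is (252 - 7)/5 = 49 and the supply price is (171 + 7)/4 = 44.5.
Deadweight loss = ½ · (49 - 44.5) · (17 - 7) = ½ · 4.5 · 10 = 22.5.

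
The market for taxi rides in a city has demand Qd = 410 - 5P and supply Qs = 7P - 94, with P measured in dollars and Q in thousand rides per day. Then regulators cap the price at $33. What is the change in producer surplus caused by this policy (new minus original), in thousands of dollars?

-1516.5

Without the control the market clears where 410 - 5P = 7P - 94, i.e. P* = 42 and Q* = 200.
The ceiling of 33 is below the equilibrium price 42, so it binds.
At P = 33: Qd = 410 - 5·33 = 245 and Qs = 7·33 - 94 = 137.
Producer surplus without the control is ½ · (42 - 94/7) · 200 = 20000/7.
With the ceiling, producers sell 137 units at 33, so PS = ½ · (33 - 94/7) · 137 = 18769/14.
Change in producer surplus = 18769/14 - 20000/7 = -1516.5.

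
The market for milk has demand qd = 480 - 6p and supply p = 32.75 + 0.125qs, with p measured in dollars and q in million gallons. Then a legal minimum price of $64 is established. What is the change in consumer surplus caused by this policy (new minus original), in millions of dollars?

Rearranging supply gives qs = 8p - 262. Equilibrium: 480 - 6p = 8p - 262, so 742 = 14p and p* = 53, q* = 162.
Because the floor (64) lies above the market-clearing price, it is binding.
At p = 64: qd = 480 - 6·64 = 96 and qs = 8·64 - 262 = 250.
Consumer surplus without the control is ½ · (80 - 53) · 162 = 2187.
With the floor, consumers buy 96 units at 64, so CS = ½ · (80 - 64) · 96 = 768.
Change in consumer surplus = 768 - 2187 = -1419.

-1419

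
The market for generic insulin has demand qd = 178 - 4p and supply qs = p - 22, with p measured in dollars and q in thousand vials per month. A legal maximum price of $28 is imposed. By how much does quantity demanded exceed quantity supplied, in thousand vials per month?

60

Equilibrium: 178 - 4p = p - 22, so 200 = 5p and p* = 40, q* = 18.
The ceiling of 28 is below the equilibrium price 40, so it binds.
At p = 28: qd = 178 - 4·28 = 66 and qs = 28 - 22 = 6.
Shortage = qd - qs = 66 - 6 = 60.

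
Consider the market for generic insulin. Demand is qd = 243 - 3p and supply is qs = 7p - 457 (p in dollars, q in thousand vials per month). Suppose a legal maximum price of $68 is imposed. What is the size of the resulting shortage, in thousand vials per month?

In a free market, 243 - 3p = 7p - 457 gives the equilibrium p* = 70, q* = 33.
The ceiling of 68 is below the equilibrium price 70, so it binds.
At p = 68: qd = 243 - 3·68 = 39 and qs = 7·68 - 457 = 19.
Shortage = qd - qs = 39 - 19 = 20.

20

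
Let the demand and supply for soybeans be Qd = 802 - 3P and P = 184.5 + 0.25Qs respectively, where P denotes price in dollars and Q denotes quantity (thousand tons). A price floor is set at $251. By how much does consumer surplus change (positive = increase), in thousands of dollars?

-2960.5

Rearranging supply gives Qs = 4P - 738. Equilibrium: 802 - 3P = 4P - 738, so 1540 = 7P and P* = 220, Q* = 142.
Since 251 > 220, the floor is binding.
At P = 251: Qd = 802 - 3·251 = 49 and Qs = 4·251 - 738 = 266.
Consumer surplus without the control is ½ · (802/3 - 220) · 142 = 10082/3.
With the floor, consumers buy 49 units at 251, so CS = ½ · (802/3 - 251) · 49 = 2401/6.
Change in consumer surplus = 2401/6 - 10082/3 = -2960.5.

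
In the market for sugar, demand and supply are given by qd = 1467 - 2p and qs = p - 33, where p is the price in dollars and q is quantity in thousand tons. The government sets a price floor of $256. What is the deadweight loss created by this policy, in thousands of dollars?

Equilibrium: 1467 - 2p = p - 33, so 1500 = 3p and p* = 500, q* = 467.
The floor of 256 is below the equilibrium price 500, so it is not binding; the market clears at p* = 500, q* = 467.
Since the control does not bind, no trades are prevented and deadweight loss is zero.

0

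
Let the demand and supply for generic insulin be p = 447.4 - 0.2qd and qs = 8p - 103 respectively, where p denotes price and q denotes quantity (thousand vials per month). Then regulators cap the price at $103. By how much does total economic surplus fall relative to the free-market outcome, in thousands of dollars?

Rearranging demand gives qd = 2237 - 5p. Equilibrium: 2237 - 5p = 8p - 103, so 2340 = 13p and p* = 180, q* = 1337.
Because the ceiling (103) lies below the market-clearing price, it is binding.
At p = 103: qd = 2237 - 5·103 = 1722 and qs = 8·103 - 103 = 721.
Quantity traded falls to 721. At q = 721 the demand price is (2237 - 721)/5 = 303.2 and the supply price is (103 + 721)/8 = 103.
Deadweight loss = ½ · (303.2 - 103) · (1337 - 721) = ½ · 200.2 · 616 = 61661.6.

61661.6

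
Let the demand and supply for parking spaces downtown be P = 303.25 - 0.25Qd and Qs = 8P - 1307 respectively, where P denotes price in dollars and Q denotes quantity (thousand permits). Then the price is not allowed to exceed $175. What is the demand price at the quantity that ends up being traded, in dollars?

Rearranging demand gives Qd = 1213 - 4P. Equilibrium: 1213 - 4P = 8P - 1307, so 2520 = 12P and P* = 210, Q* = 373.
Because the ceiling (175) lies below the market-clearing price, it is binding.
At P = 175: Qd = 1213 - 4·175 = 513 and Qs = 8·175 - 1307 = 93.
Only 93 units reach the market. On the demand curve, the marginal buyer's willingness to pay at Q = 93 is (1213 - 93)/4 = 280.

280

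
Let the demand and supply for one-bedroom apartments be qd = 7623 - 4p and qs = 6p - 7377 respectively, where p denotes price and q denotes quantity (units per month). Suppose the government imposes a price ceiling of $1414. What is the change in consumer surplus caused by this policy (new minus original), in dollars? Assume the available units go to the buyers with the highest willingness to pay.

Setting quantity demanded equal to quantity supplied, 7623 - 4p = 6p - 7377, gives p* = 1500 and q* = 1623.
The ceiling of 1414 is below the equilibrium price 1500, so it binds.
At p = 1414: qd = 7623 - 4·1414 = 1967 and qs = 6·1414 - 7377 = 1107.
Consumer surplus without the control is ½ · (1905.75 - 1500) · 1623 = 329266.125.
With the ceiling, 1107 units are sold at 1414 (assume they go to the highest-value buyers). The demand price at q = 1107 is 1629, so CS = ½ · [(1905.75 - 1414) + (1629 - 1414)] · 1107 = 391186.125.
Change in consumer surplus = 391186.125 - 329266.125 = 61920.

61920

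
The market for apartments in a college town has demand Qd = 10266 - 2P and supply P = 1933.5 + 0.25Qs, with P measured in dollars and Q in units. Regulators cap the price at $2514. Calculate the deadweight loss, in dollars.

1417176

Rearranging supply gives Qs = 4P - 7734. Without the control the market clears where 10266 - 2P = 4P - 7734, i.e. P* = 3000 and Q* = 4266.
The ceiling of 2514 is below the equilibrium price 3000, so it binds.
At P = 2514: Qd = 10266 - 2·2514 = 5238 and Qs = 4·2514 - 7734 = 2322.
Quantity traded falls to 2322. At Q = 2322 the demand price is (10266 - 2322)/2 = 3972 and the supply price is (7734 + 2322)/4 = 2514.
Deadweight loss = ½ · (3972 - 2514) · (4266 - 2322) = ½ · 1458 · 1944 = 1417176.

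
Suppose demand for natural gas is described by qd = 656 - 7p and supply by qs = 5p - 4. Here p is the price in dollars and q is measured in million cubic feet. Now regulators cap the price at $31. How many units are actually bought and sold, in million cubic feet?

Without the control the market clears where 656 - 7p = 5p - 4, i.e. p* = 55 and q* = 271.
The ceiling of 31 is below the equilibrium price 55, so it binds.
At p = 31: qd = 656 - 7·31 = 439 and qs = 5·31 - 4 = 151.
The quantity actually transacted is the short side, supply: 151.

151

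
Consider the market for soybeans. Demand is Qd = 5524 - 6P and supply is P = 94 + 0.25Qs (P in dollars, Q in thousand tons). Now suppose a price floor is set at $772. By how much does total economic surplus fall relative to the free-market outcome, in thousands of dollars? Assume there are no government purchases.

Rearranging supply gives Qs = 4P - 376. Without the control the market clears where 5524 - 6P = 4P - 376, i.e. P* = 590 and Q* = 1984.
Since 772 > 590, the floor is binding.
At P = 772: Qd = 5524 - 6·772 = 892 and Qs = 4·772 - 376 = 2712.
Quantity traded falls to 892. At Q = 892 the demand price is (5524 - 892)/6 = 772 and the supply price is (376 + 892)/4 = 317.
Deadweight loss = ½ · (772 - 317) · (1984 - 892) = ½ · 455 · 1092 = 248430.

248430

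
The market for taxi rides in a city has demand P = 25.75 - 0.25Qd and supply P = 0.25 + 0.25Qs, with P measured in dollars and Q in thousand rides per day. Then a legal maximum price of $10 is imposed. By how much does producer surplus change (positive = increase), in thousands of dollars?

Rearranging demand gives Qd = 103 - 4P; rearranging supply gives Qs = 4P - 1. Setting quantity demanded equal to quantity supplied, 103 - 4P = 4P - 1, gives P* = 13 and Q* = 51.
The ceiling of 10 is below the equilibrium price 13, so it binds.
At P = 10: Qd = 103 - 4·10 = 63 and Qs = 4·10 - 1 = 39.
Producer surplus without the control is ½ · (13 - 0.25) · 51 = 325.125.
With the ceiling, producers sell 39 units at 10, so PS = ½ · (10 - 0.25) · 39 = 190.125.
Change in producer surplus = 190.125 - 325.125 = -135.

-135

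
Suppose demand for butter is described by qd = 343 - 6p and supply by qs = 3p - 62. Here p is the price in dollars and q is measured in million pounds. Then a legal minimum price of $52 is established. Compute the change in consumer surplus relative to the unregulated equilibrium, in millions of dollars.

-364

Setting quantity demanded equal to quantity supplied, 343 - 6p = 3p - 62, gives p* = 45 and q* = 73.
The floor of 52 is above the equilibrium price 45, so it binds.
At p = 52: qd = 343 - 6·52 = 31 and qs = 3·52 - 62 = 94.
Consumer surplus without the control is ½ · (343/6 - 45) · 73 = 5329/12.
With the floor, consumers buy 31 units at 52, so CS = ½ · (343/6 - 52) · 31 = 961/12.
Change in consumer surplus = 961/12 - 5329/12 = -364.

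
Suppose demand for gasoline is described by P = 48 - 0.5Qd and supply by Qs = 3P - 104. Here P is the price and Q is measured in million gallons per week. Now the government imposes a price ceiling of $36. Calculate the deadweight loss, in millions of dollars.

60

Rearranging demand gives Qd = 96 - 2P. Without the control the market clears where 96 - 2P = 3P - 104, i.e. P* = 40 and Q* = 16.
Since 36 < 40, the ceiling is binding.
At P = 36: Qd = 96 - 2·36 = 24 and Qs = 3·36 - 104 = 4.
Quantity traded falls to 4. At Q = 4 the demand price is (96 - 4)/2 = 46 and the supply price is (104 + 4)/3 = 36.
Deadweight loss = ½ · (46 - 36) · (16 - 4) = ½ · 10 · 12 = 60.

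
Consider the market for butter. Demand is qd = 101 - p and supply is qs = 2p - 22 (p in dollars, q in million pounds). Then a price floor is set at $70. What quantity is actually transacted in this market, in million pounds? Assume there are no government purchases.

In a free market, 101 - p = 2p - 22 gives the equilibrium p* = 41, q* = 60.
Because the floor (70) lies above the market-clearing price, it is binding.
At p = 70: qd = 101 - 70 = 31 and qs = 2·70 - 22 = 118.
The quantity actually transacted is the short side, demand: 31.

31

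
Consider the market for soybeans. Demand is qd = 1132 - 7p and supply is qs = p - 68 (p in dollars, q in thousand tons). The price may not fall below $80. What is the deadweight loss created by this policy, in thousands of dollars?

0

Setting quantity demanded equal to quantity supplied, 1132 - 7p = p - 68, gives p* = 150 and q* = 82.
Since 80 is below p* = 150, the floor does not bind and the free-market outcome prevails.
Since the control does not bind, no trades are prevented and deadweight loss is zero.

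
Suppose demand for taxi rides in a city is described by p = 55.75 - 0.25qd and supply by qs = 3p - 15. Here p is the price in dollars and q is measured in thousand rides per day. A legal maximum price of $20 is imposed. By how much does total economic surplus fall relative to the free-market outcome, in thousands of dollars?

Rearranging demand gives qd = 223 - 4p. Without the control the market clears where 223 - 4p = 3p - 15, i.e. p* = 34 and q* = 87.
Because the ceiling (20) lies below the market-clearing price, it is binding.
At p = 20: qd = 223 - 4·20 = 143 and qs = 3·20 - 15 = 45.
Quantity traded falls to 45. At q = 45 the demand price is (223 - 45)/4 = 44.5 and the supply price is (15 + 45)/3 = 20.
Deadweight loss = ½ · (44.5 - 20) · (87 - 45) = ½ · 24.5 · 42 = 514.5.

514.5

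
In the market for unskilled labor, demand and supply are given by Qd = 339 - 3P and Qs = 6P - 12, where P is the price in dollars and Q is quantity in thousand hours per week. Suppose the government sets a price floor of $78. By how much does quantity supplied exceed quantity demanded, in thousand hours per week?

Without the control the market clears where 339 - 3P = 6P - 12, i.e. P* = 39 and Q* = 222.
Because the floor (78) lies above the market-clearing price, it is binding.
At P = 78: Qd = 339 - 3·78 = 105 and Qs = 6·78 - 12 = 456.
Surplus = Qs - Qd = 456 - 105 = 351.

351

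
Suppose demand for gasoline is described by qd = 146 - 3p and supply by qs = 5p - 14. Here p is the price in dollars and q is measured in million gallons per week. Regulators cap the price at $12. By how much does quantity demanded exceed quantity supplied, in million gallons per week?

64

Equilibrium: 146 - 3p = 5p - 14, so 160 = 8p and p* = 20, q* = 86.
The ceiling of 12 is below the equilibrium price 20, so it binds.
At p = 12: qd = 146 - 3·12 = 110 and qs = 5·12 - 14 = 46.
Shortage = qd - qs = 110 - 46 = 64.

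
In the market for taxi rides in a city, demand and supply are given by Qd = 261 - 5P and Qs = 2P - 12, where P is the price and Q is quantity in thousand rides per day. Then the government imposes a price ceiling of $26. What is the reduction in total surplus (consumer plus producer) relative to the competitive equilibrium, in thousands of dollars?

236.6

Without the control the market clears where 261 - 5P = 2P - 12, i.e. P* = 39 and Q* = 66.
Because the ceiling (26) lies below the market-clearing price, it is binding.
At P = 26: Qd = 261 - 5·26 = 131 and Qs = 2·26 - 12 = 40.
Quantity traded falls to 40. At Q = 40 the demand price is (261 - 40)/5 = 44.2 and the supply price is (12 + 40)/2 = 26.
Deadweight loss = ½ · (44.2 - 26) · (66 - 40) = ½ · 18.2 · 26 = 236.6.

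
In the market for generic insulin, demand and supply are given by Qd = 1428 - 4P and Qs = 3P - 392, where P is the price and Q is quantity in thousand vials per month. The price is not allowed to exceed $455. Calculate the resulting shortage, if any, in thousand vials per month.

0

Equilibrium: 1428 - 4P = 3P - 392, so 1820 = 7P and P* = 260, Q* = 388.
Since 455 is above P* = 260, the ceiling does not bind and the free-market outcome prevails.
Since the control does not bind, there is no shortage.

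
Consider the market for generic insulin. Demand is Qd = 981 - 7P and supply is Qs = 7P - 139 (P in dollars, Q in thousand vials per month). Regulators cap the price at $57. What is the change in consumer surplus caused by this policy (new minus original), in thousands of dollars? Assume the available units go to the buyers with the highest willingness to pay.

In a free market, 981 - 7P = 7P - 139 gives the equilibrium P* = 80, Q* = 421.
The ceiling of 57 is below the equilibrium price 80, so it binds.
At P = 57: Qd = 981 - 7·57 = 582 and Qs = 7·57 - 139 = 260.
Consumer surplus without the control is ½ · (981/7 - 80) · 421 = 177241/14.
With the ceiling, 260 units are sold at 57 (assume they go to the highest-value buyers). The demand price at Q = 260 is 103, so CS = ½ · [(981/7 - 57) + (103 - 57)] · 260 = 117520/7.
Change in consumer surplus = 117520/7 - 177241/14 = 4128.5.

4128.5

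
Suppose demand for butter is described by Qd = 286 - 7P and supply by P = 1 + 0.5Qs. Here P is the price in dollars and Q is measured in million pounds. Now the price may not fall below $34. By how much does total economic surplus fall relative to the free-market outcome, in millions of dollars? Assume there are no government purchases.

Rearranging supply gives Qs = 2P - 2. Setting quantity demanded equal to quantity supplied, 286 - 7P = 2P - 2, gives P* = 32 and Q* = 62.
Because the floor (34) lies above the market-clearing price, it is binding.
At P = 34: Qd = 286 - 7·34 = 48 and Qs = 2·34 - 2 = 66.
Quantity traded falls to 48. At Q = 48 the demand price is (286 - 48)/7 = 34 and the supply price is (2 + 48)/2 = 25.
Deadweight loss = ½ · (34 - 25) · (62 - 48) = ½ · 9 · 14 = 63.

63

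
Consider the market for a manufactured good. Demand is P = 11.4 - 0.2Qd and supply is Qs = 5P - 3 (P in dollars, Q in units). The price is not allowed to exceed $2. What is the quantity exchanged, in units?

Rearranging demand gives Qd = 57 - 5P. In a free market, 57 - 5P = 5P - 3 gives the equilibrium P* = 6, Q* = 27.
The ceiling of 2 is below the equilibrium price 6, so it binds.
At P = 2: Qd = 57 - 5·2 = 47 and Qs = 5·2 - 3 = 7.
The quantity actually transacted is the short side, supply: 7.

7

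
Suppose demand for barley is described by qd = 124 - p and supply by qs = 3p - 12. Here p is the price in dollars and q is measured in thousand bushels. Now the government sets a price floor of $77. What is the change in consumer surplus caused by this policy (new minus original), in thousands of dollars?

Equilibrium: 124 - p = 3p - 12, so 136 = 4p and p* = 34, q* = 90.
The floor of 77 is above the equilibrium price 34, so it binds.
At p = 77: qd = 124 - 77 = 47 and qs = 3·77 - 12 = 219.
Consumer surplus without the control is ½ · (124 - 34) · 90 = 4050.
With the floor, consumers buy 47 units at 77, so CS = ½ · (124 - 77) · 47 = 1104.5.
Change in consumer surplus = 1104.5 - 4050 = -2945.5.

-2945.5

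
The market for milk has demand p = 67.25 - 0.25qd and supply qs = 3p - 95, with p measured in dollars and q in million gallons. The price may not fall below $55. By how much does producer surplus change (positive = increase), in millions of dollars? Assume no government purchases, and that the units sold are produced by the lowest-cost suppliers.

123

Rearranging demand gives qd = 269 - 4p. In a free market, 269 - 4p = 3p - 95 gives the equilibrium p* = 52, q* = 61.
Because the floor (55) lies above the market-clearing price, it is binding.
At p = 55: qd = 269 - 4·55 = 49 and qs = 3·55 - 95 = 70.
Producer surplus without the control is ½ · (52 - 95/3) · 61 = 3721/6.
With the floor, 49 units are sold at 55. The supply price at q = 49 is 48, so PS = ½ · [(55 - 95/3) + (55 - 48)] · 49 = 4459/6.
Change in producer surplus = 4459/6 - 3721/6 = 123.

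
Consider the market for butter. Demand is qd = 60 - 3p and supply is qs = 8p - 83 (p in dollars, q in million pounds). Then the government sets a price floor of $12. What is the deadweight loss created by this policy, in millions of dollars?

0

Setting quantity demanded equal to quantity supplied, 60 - 3p = 8p - 83, gives p* = 13 and q* = 21.
The floor of 12 is below the equilibrium price 13, so it is not binding; the market clears at p* = 13, q* = 21.
Since the control does not bind, no trades are prevented and deadweight loss is zero.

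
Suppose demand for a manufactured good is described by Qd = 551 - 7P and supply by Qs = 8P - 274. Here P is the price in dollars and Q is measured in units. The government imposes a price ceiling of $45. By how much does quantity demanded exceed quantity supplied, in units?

150

In a free market, 551 - 7P = 8P - 274 gives the equilibrium P* = 55, Q* = 166.
Because the ceiling (45) lies below the market-clearing price, it is binding.
At P = 45: Qd = 551 - 7·45 = 236 and Qs = 8·45 - 274 = 86.
Shortage = Qd - Qs = 236 - 86 = 150.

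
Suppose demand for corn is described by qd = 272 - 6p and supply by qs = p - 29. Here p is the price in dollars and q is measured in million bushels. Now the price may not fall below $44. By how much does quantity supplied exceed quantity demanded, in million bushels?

Equilibrium: 272 - 6p = p - 29, so 301 = 7p and p* = 43, q* = 14.
Because the floor (44) lies above the market-clearing price, it is binding.
At p = 44: qd = 272 - 6·44 = 8 and qs = 44 - 29 = 15.
Surplus = qs - qd = 15 - 8 = 7.

7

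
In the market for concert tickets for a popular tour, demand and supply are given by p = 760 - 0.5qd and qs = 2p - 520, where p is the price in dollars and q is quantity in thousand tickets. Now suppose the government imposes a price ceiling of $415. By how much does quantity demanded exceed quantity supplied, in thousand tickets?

Rearranging demand gives qd = 1520 - 2p. In a free market, 1520 - 2p = 2p - 520 gives the equilibrium p* = 510, q* = 500.
The ceiling of 415 is below the equilibrium price 510, so it binds.
At p = 415: qd = 1520 - 2·415 = 690 and qs = 2·415 - 520 = 310.
Shortage = qd - qs = 690 - 310 = 380.

380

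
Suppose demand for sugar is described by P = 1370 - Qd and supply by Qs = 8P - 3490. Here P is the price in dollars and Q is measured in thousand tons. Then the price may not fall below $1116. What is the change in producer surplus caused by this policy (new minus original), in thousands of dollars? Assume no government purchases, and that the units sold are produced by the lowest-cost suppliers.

Rearranging demand gives Qd = 1370 - P. Equilibrium: 1370 - P = 8P - 3490, so 4860 = 9P and P* = 540, Q* = 830.
Since 1116 > 540, the floor is binding.
At P = 1116: Qd = 1370 - 1116 = 254 and Qs = 8·1116 - 3490 = 5438.
Producer surplus without the control is ½ · (540 - 436.25) · 830 = 43056.25.
With the floor, 254 units are sold at 1116. The supply price at Q = 254 is 468, so PS = ½ · [(1116 - 436.25) + (1116 - 468)] · 254 = 168624.25.
Change in producer surplus = 168624.25 - 43056.25 = 125568.

125568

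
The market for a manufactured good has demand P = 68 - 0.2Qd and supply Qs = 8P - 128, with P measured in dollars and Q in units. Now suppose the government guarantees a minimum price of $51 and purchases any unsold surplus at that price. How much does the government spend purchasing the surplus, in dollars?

Rearranging demand gives Qd = 340 - 5P. Without the control the market clears where 340 - 5P = 8P - 128, i.e. P* = 36 and Q* = 160.
Since 51 > 36, the floor is binding.
At P = 51: Qd = 340 - 5·51 = 85 and Qs = 8·51 - 128 = 280.
Surplus = Qs - Qd = 195.
Government expenditure = surplus × support price = 195 × 51 = 9945.

9945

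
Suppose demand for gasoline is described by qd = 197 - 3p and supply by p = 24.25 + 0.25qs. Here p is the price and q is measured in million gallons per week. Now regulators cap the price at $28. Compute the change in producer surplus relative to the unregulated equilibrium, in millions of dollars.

-602

Rearranging supply gives qs = 4p - 97. Setting quantity demanded equal to quantity supplied, 197 - 3p = 4p - 97, gives p* = 42 and q* = 71.
Since 28 < 42, the ceiling is binding.
At p = 28: qd = 197 - 3·28 = 113 and qs = 4·28 - 97 = 15.
Producer surplus without the control is ½ · (42 - 24.25) · 71 = 630.125.
With the ceiling, producers sell 15 units at 28, so PS = ½ · (28 - 24.25) · 15 = 28.125.
Change in producer surplus = 28.125 - 630.125 = -602.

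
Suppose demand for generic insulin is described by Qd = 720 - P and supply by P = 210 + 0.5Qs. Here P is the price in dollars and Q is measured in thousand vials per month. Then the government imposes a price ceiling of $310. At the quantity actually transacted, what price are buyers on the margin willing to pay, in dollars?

520

Rearranging supply gives Qs = 2P - 420. Equilibrium: 720 - P = 2P - 420, so 1140 = 3P and P* = 380, Q* = 340.
The ceiling of 310 is below the equilibrium price 380, so it binds.
At P = 310: Qd = 720 - 310 = 410 and Qs = 2·310 - 420 = 200.
Only 200 units reach the market. On the demand curve, the marginal buyer's willingness to pay at Q = 200 is (720 - 200) = 520.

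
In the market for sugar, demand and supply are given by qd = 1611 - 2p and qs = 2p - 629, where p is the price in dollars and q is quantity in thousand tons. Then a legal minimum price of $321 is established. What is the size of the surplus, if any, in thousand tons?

0

Equilibrium: 1611 - 2p = 2p - 629, so 2240 = 4p and p* = 560, q* = 491.
Since 321 is below p* = 560, the floor does not bind and the free-market outcome prevails.
Since the control does not bind, there is no surplus.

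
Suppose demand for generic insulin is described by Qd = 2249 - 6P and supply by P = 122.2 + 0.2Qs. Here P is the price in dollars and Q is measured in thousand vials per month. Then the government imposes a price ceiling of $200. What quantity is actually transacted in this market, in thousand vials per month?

Rearranging supply gives Qs = 5P - 611. Equilibrium: 2249 - 6P = 5P - 611, so 2860 = 11P and P* = 260, Q* = 689.
Because the ceiling (200) lies below the market-clearing price, it is binding.
At P = 200: Qd = 2249 - 6·200 = 1049 and Qs = 5·200 - 611 = 389.
The quantity actually transacted is the short side, supply: 389.

389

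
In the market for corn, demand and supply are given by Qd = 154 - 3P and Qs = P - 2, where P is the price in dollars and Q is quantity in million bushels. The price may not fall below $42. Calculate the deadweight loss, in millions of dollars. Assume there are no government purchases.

Setting quantity demanded equal to quantity supplied, 154 - 3P = P - 2, gives P* = 39 and Q* = 37.
Because the floor (42) lies above the market-clearing price, it is binding.
At P = 42: Qd = 154 - 3·42 = 28 and Qs = 42 - 2 = 40.
Quantity traded falls to 28. At Q = 28 the demand price is (154 - 28)/3 = 42 and the supply price is 2 + 28 = 30.
Deadweight loss = ½ · (42 - 30) · (37 - 28) = ½ · 12 · 9 = 54.

54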